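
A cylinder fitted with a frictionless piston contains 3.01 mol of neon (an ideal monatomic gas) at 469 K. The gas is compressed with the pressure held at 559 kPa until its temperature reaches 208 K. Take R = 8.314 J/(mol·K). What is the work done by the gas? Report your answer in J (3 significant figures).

W ≈ -6530 J

Isobaric: W = P ΔV = nR ΔT.
W = (3.01)(8.314)(208 − 469) = -6532 J.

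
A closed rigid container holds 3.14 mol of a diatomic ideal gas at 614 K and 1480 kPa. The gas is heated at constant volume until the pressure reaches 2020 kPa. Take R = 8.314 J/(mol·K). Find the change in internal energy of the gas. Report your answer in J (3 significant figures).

Constant volume ⇒ W = 0, so Q = ΔU = nCᵥΔT with Cᵥ = 5R/2 = 20.79 J/(mol·K).
At constant V, T₂/T₁ = P₂/P₁ ⇒ ΔT = T₁(P₂/P₁ − 1) = 614·(2020/1480 − 1) = 224 K.
ΔU = (3.14)(20.79)(224) = 14621 J.

ΔU ≈ 14600 J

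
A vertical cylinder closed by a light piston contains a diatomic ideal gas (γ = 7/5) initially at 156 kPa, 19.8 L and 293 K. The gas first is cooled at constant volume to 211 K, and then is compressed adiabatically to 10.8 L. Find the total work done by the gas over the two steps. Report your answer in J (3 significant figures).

Step 1 (isochoric): W = 0 (constant volume).
After step 1: P = 112.3 kPa (V unchanged).
Step 2 (adiabatic): W = (P₁V₁ − P₂V₂)/(γ−1) = (2224 − 2835)/0.4 = -1526 J.
W_total = 0 − 1526 = -1526 J.

W_total ≈ -1530 J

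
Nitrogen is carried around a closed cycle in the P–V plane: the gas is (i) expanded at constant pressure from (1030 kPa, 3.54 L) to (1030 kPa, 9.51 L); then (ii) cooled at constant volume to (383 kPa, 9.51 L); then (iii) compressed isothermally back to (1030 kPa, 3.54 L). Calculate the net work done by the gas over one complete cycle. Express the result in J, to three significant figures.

W_net ≈ 2550 J

Leg (i): W = PΔV = (1030)(9.51 − 3.54) = 6149 J.
Leg (ii): W = 0.
Leg (iii): W = PᵢVᵢ ln(V_f/Vᵢ) = (3642) ln(3.54/9.51) = -3599 J.
W_net = 6149 − 3599 = 2550 J.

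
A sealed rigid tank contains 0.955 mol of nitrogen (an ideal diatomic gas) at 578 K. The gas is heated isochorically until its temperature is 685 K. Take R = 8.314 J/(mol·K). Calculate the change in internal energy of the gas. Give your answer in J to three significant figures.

ΔU ≈ 2120 J

Constant volume ⇒ W = 0, so Q = ΔU = nCᵥΔT with Cᵥ = 5R/2 = 20.79 J/(mol·K).
ΔU = (0.955)(20.79)(685 − 578) = 2124 J.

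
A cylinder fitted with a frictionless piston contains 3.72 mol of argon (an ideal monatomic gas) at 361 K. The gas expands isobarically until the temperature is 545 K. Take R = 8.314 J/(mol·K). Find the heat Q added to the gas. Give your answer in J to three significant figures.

Isobaric: W = nRΔT = (3.72)(8.314)(184) = 5691 J.
ΔU = nCᵥΔT with Cᵥ = 3R/2: ΔU = (3.72)(12.47)(184) = 8536 J.
Q = ΔU + W = 8536 + 5691 = 14227 J.

Q ≈ 14200 J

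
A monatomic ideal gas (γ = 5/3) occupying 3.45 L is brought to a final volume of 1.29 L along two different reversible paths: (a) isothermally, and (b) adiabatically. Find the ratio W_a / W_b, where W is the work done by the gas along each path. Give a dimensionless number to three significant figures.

W_a / W_b ≈ 0.708

Path (a) isothermal: W = P₁V₁ ln(V₂/V₁) → W_a/(P₁V₁) = -0.9837.
Path (b) adiabatic: W = P₁V₁(1 − (V₁/V₂)^(γ−1))/(γ−1) → W_b/(P₁V₁) = -1.39.
W_a / W_b = -0.9837 / -1.39 = 0.7077.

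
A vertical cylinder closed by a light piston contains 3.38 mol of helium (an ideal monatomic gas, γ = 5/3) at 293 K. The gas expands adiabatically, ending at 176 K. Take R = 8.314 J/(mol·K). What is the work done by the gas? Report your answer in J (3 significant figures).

W ≈ 4930 J

Adiabatic ⇒ Q = 0, so W_by = −ΔU = nCᵥ(T₁ − T₂).
Cᵥ = 3R/2 = 12.47 J/(mol·K).
W = (3.38)(12.47)(293 − 176) = 4932 J.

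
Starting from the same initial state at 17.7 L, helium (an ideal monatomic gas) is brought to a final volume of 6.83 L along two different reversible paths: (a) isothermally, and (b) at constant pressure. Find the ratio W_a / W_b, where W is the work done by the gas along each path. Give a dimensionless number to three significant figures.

Path (a) isothermal: W = P₁V₁ ln(V₂/V₁) → W_a/(P₁V₁) = -0.9522.
Path (b) isobaric: W = P₁(V₂ − V₁) → W_b/(P₁V₁) = -0.6141.
W_a / W_b = -0.9522 / -0.6141 = 1.551.

W_a / W_b ≈ 1.55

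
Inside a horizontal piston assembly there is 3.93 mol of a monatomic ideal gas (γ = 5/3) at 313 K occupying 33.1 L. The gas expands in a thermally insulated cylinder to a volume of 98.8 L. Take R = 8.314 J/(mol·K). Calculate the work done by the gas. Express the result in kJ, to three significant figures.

W ≈ 7.94 kJ

Adiabatic: TV^(γ−1) = const with γ = 5/3.
T₂ = T₁ (V₁/V₂)^(γ−1) = 313 × (33.1/98.8)^0.667 = 313 × 0.4824 = 151 K.
W_by = nCᵥ(T₁ − T₂) = (3.93)(12.47)(313 − 151) = 7941 J.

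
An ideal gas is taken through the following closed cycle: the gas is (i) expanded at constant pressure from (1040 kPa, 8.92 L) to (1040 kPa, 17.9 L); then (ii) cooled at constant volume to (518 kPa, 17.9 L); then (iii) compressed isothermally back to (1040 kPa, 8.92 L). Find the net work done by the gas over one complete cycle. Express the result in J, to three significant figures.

Leg (i): W = PΔV = (1040)(17.9 − 8.92) = 9339 J.
Leg (ii): W = 0.
Leg (iii): W = PᵢVᵢ ln(V_f/Vᵢ) = (9272) ln(8.92/17.9) = -6458 J.
W_net = 9339 − 6458 = 2881 J.

W_net ≈ 2880 J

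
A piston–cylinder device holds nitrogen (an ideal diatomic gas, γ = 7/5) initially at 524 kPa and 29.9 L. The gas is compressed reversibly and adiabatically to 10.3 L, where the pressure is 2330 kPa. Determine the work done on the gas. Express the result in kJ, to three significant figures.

W ≈ 20.8 kJ

Adiabatic: W = (P₁V₁ − P₂V₂)/(γ − 1) with γ = 7/5.
P₁V₁ = 15668 J, P₂V₂ = 23999 J.
W = (15668 − 23999) / 0.4 = -20829 J.
Work on gas = −W_by = 20829 J.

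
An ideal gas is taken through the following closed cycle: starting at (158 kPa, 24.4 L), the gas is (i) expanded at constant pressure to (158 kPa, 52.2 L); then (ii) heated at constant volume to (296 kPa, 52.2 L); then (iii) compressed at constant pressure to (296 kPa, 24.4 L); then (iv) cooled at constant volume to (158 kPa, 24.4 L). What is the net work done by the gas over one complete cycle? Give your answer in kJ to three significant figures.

W_net ≈ -3.84 kJ

Constant-volume legs do no work.
W(i) = (158)(52.2 − 24.4) = 4392 J; W(iii) = (296)(24.4 − 52.2) = -8229 J.
W_net = 4392 − 8229 = -3836 J (the counter-clockwise enclosed area).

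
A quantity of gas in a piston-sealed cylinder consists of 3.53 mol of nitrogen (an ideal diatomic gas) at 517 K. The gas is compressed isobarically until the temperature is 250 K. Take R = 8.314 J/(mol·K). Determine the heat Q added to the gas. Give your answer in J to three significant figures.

Q ≈ -27400 J

Isobaric: W = nRΔT = (3.53)(8.314)(-267) = -7836 J.
ΔU = nCᵥΔT with Cᵥ = 5R/2: ΔU = (3.53)(20.79)(-267) = -19590 J.
Q = ΔU + W = -19590 − 7836 = -27426 J.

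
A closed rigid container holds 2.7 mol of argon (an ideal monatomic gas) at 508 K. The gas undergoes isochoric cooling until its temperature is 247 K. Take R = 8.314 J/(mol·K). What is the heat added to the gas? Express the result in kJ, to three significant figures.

Constant volume ⇒ W = 0, so Q = ΔU = nCᵥΔT with Cᵥ = 3R/2 = 12.47 J/(mol·K).
ΔU = (2.7)(12.47)(247 − 508) = -8788 J.

Q ≈ -8.79 kJ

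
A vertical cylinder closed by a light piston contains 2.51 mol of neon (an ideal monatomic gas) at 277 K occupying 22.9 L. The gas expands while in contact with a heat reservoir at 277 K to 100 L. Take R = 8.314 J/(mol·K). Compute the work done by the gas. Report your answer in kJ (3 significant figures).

Isothermal: W = nRT ln(V₂/V₁).
W = (2.51)(8.314)(277) × ln(100/22.9)
  = 5780 × 1.474
W_by_gas = 8521 J.

W ≈ 8.52 kJ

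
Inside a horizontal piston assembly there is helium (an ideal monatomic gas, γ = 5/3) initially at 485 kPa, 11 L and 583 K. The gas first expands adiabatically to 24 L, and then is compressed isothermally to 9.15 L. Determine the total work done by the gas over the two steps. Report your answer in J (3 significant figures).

W_total ≈ 187 J

Step 1 (adiabatic): W = (P₁V₁ − P₂V₂)/(γ−1) = (5335 − 3171)/0.667 = 3245 J.
After step 1: P = 132.1 kPa, V = 24 L, T = 346.6 K.
Step 2 (isothermal): W = P₁V₁ ln(V₂/V₁) = (3171) ln(9.15/24) = -3058 J.
W_total = 3245 − 3058 = 187.1 J.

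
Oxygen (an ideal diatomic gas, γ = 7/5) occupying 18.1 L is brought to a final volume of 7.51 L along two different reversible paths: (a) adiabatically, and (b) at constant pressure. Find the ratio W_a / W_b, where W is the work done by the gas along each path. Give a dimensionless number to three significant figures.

Path (a) adiabatic: W = P₁V₁(1 − (V₁/V₂)^(γ−1))/(γ−1) → W_a/(P₁V₁) = -1.054.
Path (b) isobaric: W = P₁(V₂ − V₁) → W_b/(P₁V₁) = -0.5851.
W_a / W_b = -1.054 / -0.5851 = 1.802.

W_a / W_b ≈ 1.80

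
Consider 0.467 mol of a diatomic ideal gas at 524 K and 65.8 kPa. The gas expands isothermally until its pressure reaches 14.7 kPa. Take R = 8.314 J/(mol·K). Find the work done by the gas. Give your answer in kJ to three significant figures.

Isothermal process: W = nRT ln(V₂/V₁) = nRT ln(P₁/P₂).
W = (0.467)(8.314)(524) × ln(65.8/14.7)
  = 2035 × ln(4.476) = 2035 × 1.499
W_by_gas = 3049 J.

W ≈ 3.05 kJ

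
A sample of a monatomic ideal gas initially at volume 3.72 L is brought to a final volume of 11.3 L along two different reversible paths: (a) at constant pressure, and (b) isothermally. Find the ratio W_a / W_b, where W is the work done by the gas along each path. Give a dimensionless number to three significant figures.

W_a / W_b ≈ 1.83

Path (a) isobaric: W = P₁(V₂ − V₁) → W_a/(P₁V₁) = 2.038.
Path (b) isothermal: W = P₁V₁ ln(V₂/V₁) → W_b/(P₁V₁) = 1.111.
W_a / W_b = 2.038 / 1.111 = 1.834.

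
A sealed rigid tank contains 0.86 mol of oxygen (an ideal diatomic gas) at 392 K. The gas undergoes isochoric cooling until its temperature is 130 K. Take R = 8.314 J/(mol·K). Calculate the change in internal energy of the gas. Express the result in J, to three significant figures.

ΔU ≈ -4680 J

Constant volume ⇒ W = 0, so Q = ΔU = nCᵥΔT with Cᵥ = 5R/2 = 20.79 J/(mol·K).
ΔU = (0.86)(20.79)(130 − 392) = -4683 J.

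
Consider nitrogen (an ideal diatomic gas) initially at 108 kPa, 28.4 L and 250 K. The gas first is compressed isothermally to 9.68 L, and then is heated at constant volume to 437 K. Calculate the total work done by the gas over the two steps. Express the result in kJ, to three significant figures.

W_total ≈ -3.30 kJ

Step 1 (isothermal): W = P₁V₁ ln(V₂/V₁) = (3067) ln(9.68/28.4) = -3301 J.
Step 2 (isochoric): W = 0 (constant volume).
W_total = -3301 + 0 = -3301 J.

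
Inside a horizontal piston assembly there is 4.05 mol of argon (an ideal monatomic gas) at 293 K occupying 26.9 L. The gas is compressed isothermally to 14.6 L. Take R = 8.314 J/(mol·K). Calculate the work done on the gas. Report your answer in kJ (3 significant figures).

W ≈ 6.03 kJ

Isothermal: W = nRT ln(V₂/V₁).
W = (4.05)(8.314)(293) × ln(14.6/26.9)
  = 9866 × -0.6111
W_by_gas = -6029 J; work on gas = −W_by = 6029 J.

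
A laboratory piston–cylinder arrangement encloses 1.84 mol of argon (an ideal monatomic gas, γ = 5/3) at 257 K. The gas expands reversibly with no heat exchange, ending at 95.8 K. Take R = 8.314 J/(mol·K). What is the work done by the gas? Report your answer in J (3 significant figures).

Adiabatic ⇒ Q = 0, so W_by = −ΔU = nCᵥ(T₁ − T₂).
Cᵥ = 3R/2 = 12.47 J/(mol·K).
W = (1.84)(12.47)(257 − 95.8) = 3699 J.

W ≈ 3700 J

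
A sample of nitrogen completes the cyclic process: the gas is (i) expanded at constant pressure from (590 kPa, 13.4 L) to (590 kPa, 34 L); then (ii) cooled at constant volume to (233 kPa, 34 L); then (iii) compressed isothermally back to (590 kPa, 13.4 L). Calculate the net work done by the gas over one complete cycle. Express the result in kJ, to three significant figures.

W_net ≈ 4.78 kJ

Leg (i): W = PΔV = (590)(34 − 13.4) = 12154 J.
Leg (ii): W = 0.
Leg (iii): W = PᵢVᵢ ln(V_f/Vᵢ) = (7922) ln(13.4/34) = -7376 J.
W_net = 12154 − 7376 = 4778 J.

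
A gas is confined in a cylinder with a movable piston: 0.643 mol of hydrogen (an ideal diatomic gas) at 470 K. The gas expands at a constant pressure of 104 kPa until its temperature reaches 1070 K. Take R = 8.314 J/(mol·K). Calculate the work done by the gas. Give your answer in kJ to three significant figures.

Isobaric: W = P ΔV = nR ΔT.
W = (0.643)(8.314)(1070 − 470) = 3208 J.

W ≈ 3.21 kJ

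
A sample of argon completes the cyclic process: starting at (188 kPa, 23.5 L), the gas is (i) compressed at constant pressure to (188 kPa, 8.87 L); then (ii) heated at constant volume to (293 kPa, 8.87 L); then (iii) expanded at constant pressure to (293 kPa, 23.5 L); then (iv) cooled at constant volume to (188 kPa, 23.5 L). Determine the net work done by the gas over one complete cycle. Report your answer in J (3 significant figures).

Constant-volume legs do no work.
W(i) = (188)(8.87 − 23.5) = -2750 J; W(iii) = (293)(23.5 − 8.87) = 4287 J.
W_net = -2750 + 4287 = 1536 J (the clockwise enclosed area).

W_net ≈ 1540 J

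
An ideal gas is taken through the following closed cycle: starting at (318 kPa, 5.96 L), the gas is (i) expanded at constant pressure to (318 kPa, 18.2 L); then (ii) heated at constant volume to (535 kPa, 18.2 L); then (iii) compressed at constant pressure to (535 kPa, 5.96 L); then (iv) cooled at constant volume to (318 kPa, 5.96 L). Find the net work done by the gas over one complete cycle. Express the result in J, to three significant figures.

W_net ≈ -2660 J

Constant-volume legs do no work.
W(i) = (318)(18.2 − 5.96) = 3892 J; W(iii) = (535)(5.96 − 18.2) = -6548 J.
W_net = 3892 − 6548 = -2656 J (the counter-clockwise enclosed area).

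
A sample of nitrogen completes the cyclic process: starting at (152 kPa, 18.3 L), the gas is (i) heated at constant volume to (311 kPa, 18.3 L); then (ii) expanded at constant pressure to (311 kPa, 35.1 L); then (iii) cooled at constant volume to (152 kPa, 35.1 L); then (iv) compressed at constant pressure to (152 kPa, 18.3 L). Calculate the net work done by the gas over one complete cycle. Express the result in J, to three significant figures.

Constant-volume legs do no work.
W(ii) = (311)(35.1 − 18.3) = 5225 J; W(iv) = (152)(18.3 − 35.1) = -2554 J.
W_net = 5225 − 2554 = 2671 J (the clockwise enclosed area).

W_net ≈ 2670 J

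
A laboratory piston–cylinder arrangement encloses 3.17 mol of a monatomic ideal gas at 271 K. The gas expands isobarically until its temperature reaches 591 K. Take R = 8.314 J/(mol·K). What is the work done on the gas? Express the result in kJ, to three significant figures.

W ≈ -8.43 kJ

Isobaric: W = P ΔV = nR ΔT.
W = (3.17)(8.314)(591 − 271) = 8434 J.
Work on gas = −W_by = -8434 J.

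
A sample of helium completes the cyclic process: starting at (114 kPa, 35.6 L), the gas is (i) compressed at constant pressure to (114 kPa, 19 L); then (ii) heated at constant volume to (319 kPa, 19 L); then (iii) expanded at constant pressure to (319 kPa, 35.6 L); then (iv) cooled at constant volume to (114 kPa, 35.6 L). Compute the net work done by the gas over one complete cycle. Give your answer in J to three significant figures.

Constant-volume legs do no work.
W(i) = (114)(19 − 35.6) = -1892 J; W(iii) = (319)(35.6 − 19) = 5295 J.
W_net = -1892 + 5295 = 3403 J (the clockwise enclosed area).

W_net ≈ 3400 J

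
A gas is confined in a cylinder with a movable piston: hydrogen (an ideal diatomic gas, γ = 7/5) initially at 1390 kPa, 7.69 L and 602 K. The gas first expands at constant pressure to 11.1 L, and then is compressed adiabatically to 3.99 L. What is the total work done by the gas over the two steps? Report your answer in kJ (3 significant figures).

Step 1 (isobaric): W = PΔV = (1390 kPa)(11.1 − 7.69 L) = 4740 J.
After step 1: P = 1390 kPa, V = 11.1 L, T = 868.9 K.
Step 2 (adiabatic): W = (P₁V₁ − P₂V₂)/(γ−1) = (15429 − 23232)/0.4 = -19506 J.
W_total = 4740 − 19506 = -14766 J.

W_total ≈ -14.8 kJ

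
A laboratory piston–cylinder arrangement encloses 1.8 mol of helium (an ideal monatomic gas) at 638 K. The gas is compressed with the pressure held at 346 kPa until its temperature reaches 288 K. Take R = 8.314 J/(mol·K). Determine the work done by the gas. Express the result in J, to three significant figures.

W ≈ -5240 J

Isobaric: W = P ΔV = nR ΔT.
W = (1.8)(8.314)(288 − 638) = -5238 J.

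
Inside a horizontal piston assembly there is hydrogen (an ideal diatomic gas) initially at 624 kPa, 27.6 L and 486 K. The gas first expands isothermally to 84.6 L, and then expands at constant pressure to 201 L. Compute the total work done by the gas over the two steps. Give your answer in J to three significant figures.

W_total ≈ 43000 J

Step 1 (isothermal): W = P₁V₁ ln(V₂/V₁) = (17222) ln(84.6/27.6) = 19291 J.
After step 1: P = 203.6 kPa, V = 84.6 L, T = 486 K.
Step 2 (isobaric): W = PΔV = (203.6 kPa)(201 − 84.6 L) = 23696 J.
W_total = 19291 + 23696 = 42987 J.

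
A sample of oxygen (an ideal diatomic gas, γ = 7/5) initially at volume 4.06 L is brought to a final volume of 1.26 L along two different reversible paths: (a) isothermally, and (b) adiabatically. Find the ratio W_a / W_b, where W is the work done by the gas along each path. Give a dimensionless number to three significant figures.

W_a / W_b ≈ 0.784

Path (a) isothermal: W = P₁V₁ ln(V₂/V₁) → W_a/(P₁V₁) = -1.17.
Path (b) adiabatic: W = P₁V₁(1 − (V₁/V₂)^(γ−1))/(γ−1) → W_b/(P₁V₁) = -1.492.
W_a / W_b = -1.17 / -1.492 = 0.7842.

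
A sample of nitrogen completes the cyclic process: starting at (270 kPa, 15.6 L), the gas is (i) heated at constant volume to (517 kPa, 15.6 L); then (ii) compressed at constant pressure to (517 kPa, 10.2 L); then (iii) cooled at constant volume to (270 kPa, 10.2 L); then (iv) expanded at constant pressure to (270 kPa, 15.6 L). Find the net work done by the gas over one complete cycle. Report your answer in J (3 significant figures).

Constant-volume legs do no work.
W(ii) = (517)(10.2 − 15.6) = -2792 J; W(iv) = (270)(15.6 − 10.2) = 1458 J.
W_net = -2792 + 1458 = -1334 J (the counter-clockwise enclosed area).

W_net ≈ -1330 J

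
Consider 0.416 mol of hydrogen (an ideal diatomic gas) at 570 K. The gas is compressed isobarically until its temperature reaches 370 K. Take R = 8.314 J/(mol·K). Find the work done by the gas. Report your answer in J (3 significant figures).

W ≈ -692 J

Isobaric: W = P ΔV = nR ΔT.
W = (0.416)(8.314)(370 − 570) = -691.7 J.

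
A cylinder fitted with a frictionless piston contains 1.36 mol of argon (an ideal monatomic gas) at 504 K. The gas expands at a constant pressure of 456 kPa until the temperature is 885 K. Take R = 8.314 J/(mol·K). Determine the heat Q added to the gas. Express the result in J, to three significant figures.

Q ≈ 10800 J

Isobaric: W = nRΔT = (1.36)(8.314)(381) = 4308 J.
ΔU = nCᵥΔT with Cᵥ = 3R/2: ΔU = (1.36)(12.47)(381) = 6462 J.
Q = ΔU + W = 6462 + 4308 = 10770 J.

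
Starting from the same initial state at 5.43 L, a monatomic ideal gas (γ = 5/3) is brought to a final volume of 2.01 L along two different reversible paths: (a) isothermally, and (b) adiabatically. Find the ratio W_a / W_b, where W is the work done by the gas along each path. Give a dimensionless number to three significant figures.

Path (a) isothermal: W = P₁V₁ ln(V₂/V₁) → W_a/(P₁V₁) = -0.9938.
Path (b) adiabatic: W = P₁V₁(1 − (V₁/V₂)^(γ−1))/(γ−1) → W_b/(P₁V₁) = -1.41.
W_a / W_b = -0.9938 / -1.41 = 0.705.

W_a / W_b ≈ 0.705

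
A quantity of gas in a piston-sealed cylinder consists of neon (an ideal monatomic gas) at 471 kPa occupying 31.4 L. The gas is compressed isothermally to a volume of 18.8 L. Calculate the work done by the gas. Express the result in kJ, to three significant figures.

W ≈ -7.59 kJ

Isothermal: W = nRT ln(V₂/V₁) = P₁V₁ ln(V₂/V₁).
P₁V₁ = (471 kPa)(31.4 L) = 14789 J.
W = 14789 × ln(18.8/31.4) = 14789 × -0.513
W_by_gas = -7586 J.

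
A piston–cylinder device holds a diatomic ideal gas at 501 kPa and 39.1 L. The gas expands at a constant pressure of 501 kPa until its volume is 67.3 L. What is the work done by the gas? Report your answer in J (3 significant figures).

W ≈ 14100 J

Isobaric: W = P ΔV.
W = (501 kPa)(67.3 − 39.1 L) = (501)(28.2) = 14128 J.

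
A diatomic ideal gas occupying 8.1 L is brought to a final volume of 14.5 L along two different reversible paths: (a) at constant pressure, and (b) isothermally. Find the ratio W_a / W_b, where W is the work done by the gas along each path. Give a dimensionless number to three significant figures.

W_a / W_b ≈ 1.36

Path (a) isobaric: W = P₁(V₂ − V₁) → W_a/(P₁V₁) = 0.7901.
Path (b) isothermal: W = P₁V₁ ln(V₂/V₁) → W_b/(P₁V₁) = 0.5823.
W_a / W_b = 0.7901 / 0.5823 = 1.357.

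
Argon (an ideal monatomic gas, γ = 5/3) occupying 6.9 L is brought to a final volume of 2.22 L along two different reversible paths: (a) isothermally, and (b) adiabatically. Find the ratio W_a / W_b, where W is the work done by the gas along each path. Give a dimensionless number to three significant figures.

W_a / W_b ≈ 0.669

Path (a) isothermal: W = P₁V₁ ln(V₂/V₁) → W_a/(P₁V₁) = -1.134.
Path (b) adiabatic: W = P₁V₁(1 − (V₁/V₂)^(γ−1))/(γ−1) → W_b/(P₁V₁) = -1.695.
W_a / W_b = -1.134 / -1.695 = 0.6692.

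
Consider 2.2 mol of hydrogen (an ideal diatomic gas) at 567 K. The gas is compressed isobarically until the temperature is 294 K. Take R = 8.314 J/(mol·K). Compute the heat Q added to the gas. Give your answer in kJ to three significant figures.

Q ≈ -17.5 kJ

Isobaric: W = nRΔT = (2.2)(8.314)(-273) = -4993 J.
ΔU = nCᵥΔT with Cᵥ = 5R/2: ΔU = (2.2)(20.79)(-273) = -12483 J.
Q = ΔU + W = -12483 − 4993 = -17477 J.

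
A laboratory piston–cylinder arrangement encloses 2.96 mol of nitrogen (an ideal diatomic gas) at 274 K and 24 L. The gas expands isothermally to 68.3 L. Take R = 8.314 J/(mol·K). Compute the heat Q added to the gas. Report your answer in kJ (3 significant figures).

Isothermal ⇒ ΔU = 0, so Q = W = nRT ln(V₂/V₁).
Q = (2.96)(8.314)(274) ln(68.3/24) = 6743 × 1.046 = 7052 J.

Q ≈ 7.05 kJ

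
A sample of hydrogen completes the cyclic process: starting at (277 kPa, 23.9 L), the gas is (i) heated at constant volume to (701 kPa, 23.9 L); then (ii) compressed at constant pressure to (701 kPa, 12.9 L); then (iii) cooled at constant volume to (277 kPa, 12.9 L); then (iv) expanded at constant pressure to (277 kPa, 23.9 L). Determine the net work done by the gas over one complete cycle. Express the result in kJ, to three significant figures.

W_net ≈ -4.66 kJ

Constant-volume legs do no work.
W(ii) = (701)(12.9 − 23.9) = -7711 J; W(iv) = (277)(23.9 − 12.9) = 3047 J.
W_net = -7711 + 3047 = -4664 J (the counter-clockwise enclosed area).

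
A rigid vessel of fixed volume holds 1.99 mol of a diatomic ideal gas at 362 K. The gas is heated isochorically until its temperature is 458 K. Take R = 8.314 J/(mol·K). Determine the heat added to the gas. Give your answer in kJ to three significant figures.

Q ≈ 3.97 kJ

Constant volume ⇒ W = 0, so Q = ΔU = nCᵥΔT with Cᵥ = 5R/2 = 20.79 J/(mol·K).
ΔU = (1.99)(20.79)(458 − 362) = 3971 J.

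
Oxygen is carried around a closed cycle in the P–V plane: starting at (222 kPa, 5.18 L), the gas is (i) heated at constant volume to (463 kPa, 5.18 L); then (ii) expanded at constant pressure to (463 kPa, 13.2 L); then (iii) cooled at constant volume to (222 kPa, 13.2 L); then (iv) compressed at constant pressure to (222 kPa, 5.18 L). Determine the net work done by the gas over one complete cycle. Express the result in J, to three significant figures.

W_net ≈ 1930 J

Constant-volume legs do no work.
W(ii) = (463)(13.2 − 5.18) = 3713 J; W(iv) = (222)(5.18 − 13.2) = -1780 J.
W_net = 3713 − 1780 = 1933 J (the clockwise enclosed area).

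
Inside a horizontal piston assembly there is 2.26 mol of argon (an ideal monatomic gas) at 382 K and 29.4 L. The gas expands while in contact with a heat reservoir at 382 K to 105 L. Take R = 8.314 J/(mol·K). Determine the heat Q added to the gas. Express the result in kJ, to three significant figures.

Q ≈ 9.14 kJ

Isothermal ⇒ ΔU = 0, so Q = W = nRT ln(V₂/V₁).
Q = (2.26)(8.314)(382) ln(105/29.4) = 7178 × 1.273 = 9137 J.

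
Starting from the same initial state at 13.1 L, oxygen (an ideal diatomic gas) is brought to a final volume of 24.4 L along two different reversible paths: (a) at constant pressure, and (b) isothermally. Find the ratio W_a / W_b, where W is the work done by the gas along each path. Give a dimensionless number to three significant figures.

Path (a) isobaric: W = P₁(V₂ − V₁) → W_a/(P₁V₁) = 0.8626.
Path (b) isothermal: W = P₁V₁ ln(V₂/V₁) → W_b/(P₁V₁) = 0.622.
W_a / W_b = 0.8626 / 0.622 = 1.387.

W_a / W_b ≈ 1.39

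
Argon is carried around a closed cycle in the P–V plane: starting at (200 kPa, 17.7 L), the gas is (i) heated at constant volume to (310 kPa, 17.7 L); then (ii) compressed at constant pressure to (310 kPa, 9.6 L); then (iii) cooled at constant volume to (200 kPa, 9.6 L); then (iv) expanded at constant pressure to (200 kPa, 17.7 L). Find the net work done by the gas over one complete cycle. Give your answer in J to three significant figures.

W_net ≈ -891 J

Constant-volume legs do no work.
W(ii) = (310)(9.6 − 17.7) = -2511 J; W(iv) = (200)(17.7 − 9.6) = 1620 J.
W_net = -2511 + 1620 = -891 J (the counter-clockwise enclosed area).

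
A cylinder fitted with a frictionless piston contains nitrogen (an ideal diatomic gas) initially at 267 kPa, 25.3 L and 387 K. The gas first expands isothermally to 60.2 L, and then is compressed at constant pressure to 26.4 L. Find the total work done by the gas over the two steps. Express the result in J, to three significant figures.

Step 1 (isothermal): W = P₁V₁ ln(V₂/V₁) = (6755) ln(60.2/25.3) = 5856 J.
After step 1: P = 112.2 kPa, V = 60.2 L, T = 387 K.
Step 2 (isobaric): W = PΔV = (112.2 kPa)(26.4 − 60.2 L) = -3793 J.
W_total = 5856 − 3793 = 2063 J.

W_total ≈ 2060 J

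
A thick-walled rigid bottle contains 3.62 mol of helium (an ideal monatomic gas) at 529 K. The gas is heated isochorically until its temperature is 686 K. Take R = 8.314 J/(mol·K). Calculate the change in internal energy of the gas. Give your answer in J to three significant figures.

Constant volume ⇒ W = 0, so Q = ΔU = nCᵥΔT with Cᵥ = 3R/2 = 12.47 J/(mol·K).
ΔU = (3.62)(12.47)(686 − 529) = 7088 J.

ΔU ≈ 7090 J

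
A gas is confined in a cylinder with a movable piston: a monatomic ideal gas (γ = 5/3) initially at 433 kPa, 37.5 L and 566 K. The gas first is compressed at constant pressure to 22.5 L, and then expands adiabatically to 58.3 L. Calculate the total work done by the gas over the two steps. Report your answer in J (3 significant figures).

Step 1 (isobaric): W = PΔV = (433 kPa)(22.5 − 37.5 L) = -6495 J.
After step 1: P = 433 kPa, V = 22.5 L, T = 339.6 K.
Step 2 (adiabatic): W = (P₁V₁ − P₂V₂)/(γ−1) = (9742 − 5164)/0.667 = 6867 J.
W_total = -6495 + 6867 = 372.3 J.

W_total ≈ 372 J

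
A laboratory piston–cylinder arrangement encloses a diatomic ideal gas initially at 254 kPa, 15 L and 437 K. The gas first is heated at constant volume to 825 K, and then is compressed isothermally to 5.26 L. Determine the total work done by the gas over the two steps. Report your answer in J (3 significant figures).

W_total ≈ -7540 J

Step 1 (isochoric): W = 0 (constant volume).
After step 1: P = 479.5 kPa (V unchanged).
Step 2 (isothermal): W = P₁V₁ ln(V₂/V₁) = (7193) ln(5.26/15) = -7537 J.
W_total = 0 − 7537 = -7537 J.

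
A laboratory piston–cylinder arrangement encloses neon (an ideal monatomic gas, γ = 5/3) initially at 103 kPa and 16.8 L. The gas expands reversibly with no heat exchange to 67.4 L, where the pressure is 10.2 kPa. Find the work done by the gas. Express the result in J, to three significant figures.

Adiabatic: W = (P₁V₁ − P₂V₂)/(γ − 1) with γ = 5/3.
P₁V₁ = 1730 J, P₂V₂ = 687.5 J.
W = (1730 − 687.5) / 0.6667 = 1564 J.

W ≈ 1560 J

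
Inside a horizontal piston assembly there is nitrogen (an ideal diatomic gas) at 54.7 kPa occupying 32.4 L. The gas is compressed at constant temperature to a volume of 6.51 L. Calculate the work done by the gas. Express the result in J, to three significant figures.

W ≈ -2840 J

Isothermal: W = nRT ln(V₂/V₁) = P₁V₁ ln(V₂/V₁).
P₁V₁ = (54.7 kPa)(32.4 L) = 1772 J.
W = 1772 × ln(6.51/32.4) = 1772 × -1.605
W_by_gas = -2844 J.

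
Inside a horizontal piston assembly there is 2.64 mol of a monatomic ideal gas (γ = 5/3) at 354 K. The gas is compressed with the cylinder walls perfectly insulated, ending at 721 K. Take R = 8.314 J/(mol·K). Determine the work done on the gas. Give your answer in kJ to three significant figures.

W ≈ 12.1 kJ

Adiabatic ⇒ Q = 0, so W_by = −ΔU = nCᵥ(T₁ − T₂).
Cᵥ = 3R/2 = 12.47 J/(mol·K).
W = (2.64)(12.47)(354 − 721) = -12083 J.
Work on gas = −W_by = 12083 J.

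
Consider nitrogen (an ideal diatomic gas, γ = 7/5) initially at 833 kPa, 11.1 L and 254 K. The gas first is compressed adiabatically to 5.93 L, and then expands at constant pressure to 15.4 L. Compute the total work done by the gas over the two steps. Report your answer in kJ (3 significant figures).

Step 1 (adiabatic): W = (P₁V₁ − P₂V₂)/(γ−1) = (9246 − 11882)/0.4 = -6588 J.
After step 1: P = 2004 kPa, V = 5.93 L, T = 326.4 K.
Step 2 (isobaric): W = PΔV = (2004 kPa)(15.4 − 5.93 L) = 18975 J.
W_total = -6588 + 18975 = 12386 J.

W_total ≈ 12.4 kJ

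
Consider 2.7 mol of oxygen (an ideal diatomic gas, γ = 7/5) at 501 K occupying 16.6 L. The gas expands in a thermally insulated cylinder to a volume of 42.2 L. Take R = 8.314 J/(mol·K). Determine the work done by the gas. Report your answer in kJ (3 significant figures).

Adiabatic: TV^(γ−1) = const with γ = 7/5.
T₂ = T₁ (V₁/V₂)^(γ−1) = 501 × (16.6/42.2)^0.4 = 501 × 0.6885 = 344.9 K.
W_by = nCᵥ(T₁ − T₂) = (2.7)(20.79)(501 − 344.9) = 8757 J.

W ≈ 8.76 kJ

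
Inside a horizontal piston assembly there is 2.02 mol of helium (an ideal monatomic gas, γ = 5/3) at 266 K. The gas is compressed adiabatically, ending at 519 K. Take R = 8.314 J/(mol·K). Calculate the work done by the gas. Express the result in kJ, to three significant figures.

W ≈ -6.37 kJ

Adiabatic ⇒ Q = 0, so W_by = −ΔU = nCᵥ(T₁ − T₂).
Cᵥ = 3R/2 = 12.47 J/(mol·K).
W = (2.02)(12.47)(266 − 519) = -6373 J.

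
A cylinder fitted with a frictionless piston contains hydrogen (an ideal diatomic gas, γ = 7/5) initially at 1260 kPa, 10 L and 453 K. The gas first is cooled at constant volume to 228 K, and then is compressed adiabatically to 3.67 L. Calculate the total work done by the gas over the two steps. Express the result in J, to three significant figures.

W_total ≈ -7820 J

Step 1 (isochoric): W = 0 (constant volume).
After step 1: P = 634.2 kPa (V unchanged).
Step 2 (adiabatic): W = (P₁V₁ − P₂V₂)/(γ−1) = (6342 − 9470)/0.4 = -7820 J.
W_total = 0 − 7820 = -7820 J.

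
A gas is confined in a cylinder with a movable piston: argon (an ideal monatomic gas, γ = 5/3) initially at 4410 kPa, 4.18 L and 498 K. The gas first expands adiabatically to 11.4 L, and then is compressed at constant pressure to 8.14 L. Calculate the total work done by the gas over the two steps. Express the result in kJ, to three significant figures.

Step 1 (adiabatic): W = (P₁V₁ − P₂V₂)/(γ−1) = (18434 − 9443)/0.667 = 13486 J.
After step 1: P = 828.4 kPa, V = 11.4 L, T = 255.1 K.
Step 2 (isobaric): W = PΔV = (828.4 kPa)(8.14 − 11.4 L) = -2700 J.
W_total = 13486 − 2700 = 10785 J.

W_total ≈ 10.8 kJ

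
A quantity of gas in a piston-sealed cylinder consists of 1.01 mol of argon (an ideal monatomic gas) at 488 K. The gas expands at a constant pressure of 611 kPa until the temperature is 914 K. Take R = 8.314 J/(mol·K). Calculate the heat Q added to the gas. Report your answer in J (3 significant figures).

Q ≈ 8940 J

Isobaric: W = nRΔT = (1.01)(8.314)(426) = 3577 J.
ΔU = nCᵥΔT with Cᵥ = 3R/2: ΔU = (1.01)(12.47)(426) = 5366 J.
Q = ΔU + W = 5366 + 3577 = 8943 J.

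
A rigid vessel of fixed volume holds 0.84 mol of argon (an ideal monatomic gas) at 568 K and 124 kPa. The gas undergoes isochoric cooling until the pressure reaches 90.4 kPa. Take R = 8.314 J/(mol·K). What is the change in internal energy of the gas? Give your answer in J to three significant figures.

ΔU ≈ -1610 J

Constant volume ⇒ W = 0, so Q = ΔU = nCᵥΔT with Cᵥ = 3R/2 = 12.47 J/(mol·K).
At constant V, T₂/T₁ = P₂/P₁ ⇒ ΔT = T₁(P₂/P₁ − 1) = 568·(90.4/124 − 1) = -153.9 K.
ΔU = (0.84)(12.47)(-153.9) = -1612 J.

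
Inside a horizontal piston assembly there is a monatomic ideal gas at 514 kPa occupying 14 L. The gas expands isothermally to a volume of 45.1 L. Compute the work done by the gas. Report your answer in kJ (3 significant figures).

Isothermal: W = nRT ln(V₂/V₁) = P₁V₁ ln(V₂/V₁).
P₁V₁ = (514 kPa)(14 L) = 7196 J.
W = 7196 × ln(45.1/14) = 7196 × 1.17
W_by_gas = 8418 J.

W ≈ 8.42 kJ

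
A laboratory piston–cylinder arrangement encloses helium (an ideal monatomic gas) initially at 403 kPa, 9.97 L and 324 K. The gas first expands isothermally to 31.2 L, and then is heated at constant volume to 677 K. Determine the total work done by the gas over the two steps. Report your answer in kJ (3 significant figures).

W_total ≈ 4.58 kJ

Step 1 (isothermal): W = P₁V₁ ln(V₂/V₁) = (4018) ln(31.2/9.97) = 4584 J.
Step 2 (isochoric): W = 0 (constant volume).
W_total = 4584 + 0 = 4584 J.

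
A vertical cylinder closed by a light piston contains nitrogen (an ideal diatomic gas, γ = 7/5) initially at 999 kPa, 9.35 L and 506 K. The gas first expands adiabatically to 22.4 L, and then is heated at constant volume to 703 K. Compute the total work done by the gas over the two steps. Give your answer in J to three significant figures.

Step 1 (adiabatic): W = (P₁V₁ − P₂V₂)/(γ−1) = (9341 − 6586)/0.4 = 6887 J.
Step 2 (isochoric): W = 0 (constant volume).
W_total = 6887 + 0 = 6887 J.

W_total ≈ 6890 J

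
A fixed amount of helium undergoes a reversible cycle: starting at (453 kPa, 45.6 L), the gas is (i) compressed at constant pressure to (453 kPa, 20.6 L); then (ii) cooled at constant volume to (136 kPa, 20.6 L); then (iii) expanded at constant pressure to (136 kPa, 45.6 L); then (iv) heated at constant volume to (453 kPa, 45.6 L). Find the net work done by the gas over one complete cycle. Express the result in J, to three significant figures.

Constant-volume legs do no work.
W(i) = (453)(20.6 − 45.6) = -11325 J; W(iii) = (136)(45.6 − 20.6) = 3400 J.
W_net = -11325 + 3400 = -7925 J (the counter-clockwise enclosed area).

W_net ≈ -7920 J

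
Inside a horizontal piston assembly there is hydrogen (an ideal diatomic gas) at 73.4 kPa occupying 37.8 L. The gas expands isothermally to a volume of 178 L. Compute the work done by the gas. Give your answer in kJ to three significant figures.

Isothermal: W = nRT ln(V₂/V₁) = P₁V₁ ln(V₂/V₁).
P₁V₁ = (73.4 kPa)(37.8 L) = 2775 J.
W = 2775 × ln(178/37.8) = 2775 × 1.549
W_by_gas = 4299 J.

W ≈ 4.30 kJ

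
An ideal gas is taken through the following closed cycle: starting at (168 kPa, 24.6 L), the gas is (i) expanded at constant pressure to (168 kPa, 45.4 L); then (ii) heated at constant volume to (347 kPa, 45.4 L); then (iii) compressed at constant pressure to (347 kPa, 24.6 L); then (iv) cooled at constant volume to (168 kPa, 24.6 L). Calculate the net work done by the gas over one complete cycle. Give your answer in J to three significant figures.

Constant-volume legs do no work.
W(i) = (168)(45.4 − 24.6) = 3494 J; W(iii) = (347)(24.6 − 45.4) = -7218 J.
W_net = 3494 − 7218 = -3723 J (the counter-clockwise enclosed area).

W_net ≈ -3720 J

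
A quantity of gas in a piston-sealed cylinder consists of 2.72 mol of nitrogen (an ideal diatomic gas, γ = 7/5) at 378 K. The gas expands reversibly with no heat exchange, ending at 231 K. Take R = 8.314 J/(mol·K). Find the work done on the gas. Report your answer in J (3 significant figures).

W ≈ -8310 J

Adiabatic ⇒ Q = 0, so W_by = −ΔU = nCᵥ(T₁ − T₂).
Cᵥ = 5R/2 = 20.79 J/(mol·K).
W = (2.72)(20.79)(378 − 231) = 8311 J.
Work on gas = −W_by = -8311 J.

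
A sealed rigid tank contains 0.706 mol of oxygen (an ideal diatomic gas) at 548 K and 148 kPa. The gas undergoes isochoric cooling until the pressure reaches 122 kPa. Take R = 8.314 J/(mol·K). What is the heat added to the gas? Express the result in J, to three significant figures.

Constant volume ⇒ W = 0, so Q = ΔU = nCᵥΔT with Cᵥ = 5R/2 = 20.79 J/(mol·K).
At constant V, T₂/T₁ = P₂/P₁ ⇒ ΔT = T₁(P₂/P₁ − 1) = 548·(122/148 − 1) = -96.27 K.
ΔU = (0.706)(20.79)(-96.27) = -1413 J.

Q ≈ -1410 J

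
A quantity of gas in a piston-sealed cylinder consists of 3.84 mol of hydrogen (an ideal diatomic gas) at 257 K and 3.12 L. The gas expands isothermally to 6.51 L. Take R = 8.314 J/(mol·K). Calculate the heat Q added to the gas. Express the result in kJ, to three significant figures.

Q ≈ 6.03 kJ

Isothermal ⇒ ΔU = 0, so Q = W = nRT ln(V₂/V₁).
Q = (3.84)(8.314)(257) ln(6.51/3.12) = 8205 × 0.7355 = 6035 J.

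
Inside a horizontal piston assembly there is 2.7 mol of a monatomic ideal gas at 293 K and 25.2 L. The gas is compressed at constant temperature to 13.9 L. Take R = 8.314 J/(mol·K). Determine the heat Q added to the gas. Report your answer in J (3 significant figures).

Isothermal ⇒ ΔU = 0, so Q = W = nRT ln(V₂/V₁).
Q = (2.7)(8.314)(293) ln(13.9/25.2) = 6577 × -0.595 = -3913 J.

Q ≈ -3910 J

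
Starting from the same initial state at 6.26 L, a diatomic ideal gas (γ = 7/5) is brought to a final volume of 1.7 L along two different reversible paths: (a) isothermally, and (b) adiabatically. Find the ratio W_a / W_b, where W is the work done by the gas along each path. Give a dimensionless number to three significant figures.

W_a / W_b ≈ 0.762

Path (a) isothermal: W = P₁V₁ ln(V₂/V₁) → W_a/(P₁V₁) = -1.304.
Path (b) adiabatic: W = P₁V₁(1 − (V₁/V₂)^(γ−1))/(γ−1) → W_b/(P₁V₁) = -1.711.
W_a / W_b = -1.304 / -1.711 = 0.7618.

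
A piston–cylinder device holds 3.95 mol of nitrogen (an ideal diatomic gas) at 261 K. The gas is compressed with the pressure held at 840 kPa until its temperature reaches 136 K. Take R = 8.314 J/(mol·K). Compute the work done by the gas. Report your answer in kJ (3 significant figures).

W ≈ -4.11 kJ

Isobaric: W = P ΔV = nR ΔT.
W = (3.95)(8.314)(136 − 261) = -4105 J.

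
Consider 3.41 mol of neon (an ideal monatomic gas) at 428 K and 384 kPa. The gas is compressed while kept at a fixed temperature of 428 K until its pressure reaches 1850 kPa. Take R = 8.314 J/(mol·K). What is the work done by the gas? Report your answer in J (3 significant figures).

Isothermal process: W = nRT ln(V₂/V₁) = nRT ln(P₁/P₂).
W = (3.41)(8.314)(428) × ln(384/1850)
  = 12134 × ln(0.2076) = 12134 × -1.572
W_by_gas = -19078 J.

W ≈ -19100 J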